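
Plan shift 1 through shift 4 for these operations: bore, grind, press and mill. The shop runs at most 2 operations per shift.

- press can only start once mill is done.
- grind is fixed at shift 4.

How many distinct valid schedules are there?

21

Splitting on bore: it can be shift 1 (6), shift 2 (6), shift 3 (6), shift 4 (3). Listing each branch's schedules as (grind, press, mill) by shift number:
bore=shift 1: (4,2,1) (4,3,1) (4,3,2) (4,4,1) (4,4,2) (4,4,3) — 6.
bore=shift 2: (4,2,1) (4,3,1) (4,3,2) (4,4,1) (4,4,2) (4,4,3) — 6.
bore=shift 3: (4,2,1) (4,3,1) (4,3,2) (4,4,1) (4,4,2) (4,4,3) — 6.
bore=shift 4: (4,2,1) (4,3,1) (4,3,2) — 3.
Summing: 6 + 6 + 6 + 3 = 21.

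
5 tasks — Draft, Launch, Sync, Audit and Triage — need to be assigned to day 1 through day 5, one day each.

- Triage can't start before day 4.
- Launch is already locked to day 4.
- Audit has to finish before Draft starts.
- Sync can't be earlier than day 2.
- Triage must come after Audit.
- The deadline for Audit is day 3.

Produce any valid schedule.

Launch -> day 4; Triage -> day 4; Sync -> day 2; Draft -> day 2; Audit -> day 1

Checking: Audit(day 1) before Triage(day 4); Audit(day 1) before Draft(day 2); Launch=day 4 in [day 4,day 4]; Triage=day 4 in [day 4,day 5]; Sync=day 2 in [day 2,day 5]; Audit=day 1 in [day 1,day 3].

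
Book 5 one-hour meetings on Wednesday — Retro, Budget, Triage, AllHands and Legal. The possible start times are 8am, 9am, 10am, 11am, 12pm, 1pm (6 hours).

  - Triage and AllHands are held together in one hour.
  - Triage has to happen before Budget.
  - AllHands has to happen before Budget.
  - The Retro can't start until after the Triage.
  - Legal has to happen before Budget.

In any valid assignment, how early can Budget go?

9am

Precedence pushes Budget to at least 9am.
Budget at 9am is achievable: AllHands -> 8am, Budget -> 9am, Retro -> 9am, Triage -> 8am, Legal -> 8am.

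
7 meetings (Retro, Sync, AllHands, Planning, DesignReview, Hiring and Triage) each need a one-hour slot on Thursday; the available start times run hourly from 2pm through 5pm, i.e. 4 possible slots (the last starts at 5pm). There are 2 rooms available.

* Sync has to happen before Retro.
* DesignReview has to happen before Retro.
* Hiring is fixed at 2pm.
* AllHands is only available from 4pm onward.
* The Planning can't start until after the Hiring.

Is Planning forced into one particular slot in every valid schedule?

Planning can be 3pm (e.g. Hiring=2pm; Retro=4pm; DesignReview=3pm; AllHands=4pm; Triage=5pm; Sync=2pm; Planning=3pm) or 4pm (e.g. Triage -> 3pm; Hiring -> 2pm; AllHands -> 4pm; Sync -> 2pm; Retro -> 5pm; DesignReview -> 3pm; Planning -> 4pm).

No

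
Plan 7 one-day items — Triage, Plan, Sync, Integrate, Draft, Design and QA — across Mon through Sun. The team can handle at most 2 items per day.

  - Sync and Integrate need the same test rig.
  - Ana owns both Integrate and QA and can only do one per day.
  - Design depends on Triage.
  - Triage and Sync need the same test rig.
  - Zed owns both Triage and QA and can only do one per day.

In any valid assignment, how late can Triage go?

Sat

Downstream work caps Triage at Sat.
Triage at Sat is achievable: Integrate in Tue, Plan in Mon, QA in Wed, Triage in Sat, Draft in Tue, Design in Sun, Sync in Mon.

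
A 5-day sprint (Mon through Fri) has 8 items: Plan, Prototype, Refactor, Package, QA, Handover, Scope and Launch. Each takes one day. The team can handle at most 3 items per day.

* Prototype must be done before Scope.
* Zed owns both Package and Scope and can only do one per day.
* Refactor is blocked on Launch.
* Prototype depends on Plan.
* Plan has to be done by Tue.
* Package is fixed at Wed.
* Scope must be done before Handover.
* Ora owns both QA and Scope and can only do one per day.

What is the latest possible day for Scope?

Thu

Precedence pushes Scope to at least Wed; downstream work caps Scope at Thu.
Scope at Thu is achievable: Refactor=Tue; QA=Mon; Plan=Mon; Package=Wed; Handover=Fri; Prototype=Tue; Scope=Thu; Launch=Mon.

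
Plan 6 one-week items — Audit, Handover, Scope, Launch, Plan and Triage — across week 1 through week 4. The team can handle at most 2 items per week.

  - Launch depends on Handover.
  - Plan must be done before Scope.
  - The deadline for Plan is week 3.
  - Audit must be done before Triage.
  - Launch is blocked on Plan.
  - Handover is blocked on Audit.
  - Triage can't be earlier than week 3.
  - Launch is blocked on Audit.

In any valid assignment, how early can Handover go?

Precedence pushes Handover to at least week 2; downstream work caps Handover at week 3.
Handover at week 2 is achievable: Audit=week 1; Launch=week 3; Scope=week 2; Triage=week 3; Plan=week 1; Handover=week 2.

week 2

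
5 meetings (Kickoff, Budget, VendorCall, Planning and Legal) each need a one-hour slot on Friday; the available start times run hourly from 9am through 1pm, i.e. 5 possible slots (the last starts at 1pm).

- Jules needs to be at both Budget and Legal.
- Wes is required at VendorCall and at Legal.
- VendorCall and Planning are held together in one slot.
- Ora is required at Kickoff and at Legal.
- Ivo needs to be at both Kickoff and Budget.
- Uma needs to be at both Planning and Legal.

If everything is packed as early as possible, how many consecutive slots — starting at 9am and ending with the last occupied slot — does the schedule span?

3 slots

Check 2 slots directly (anything shorter is at least as hard).
Could 2 slots be enough, i.e. nothing placed later than 10am? No: Kickoff, Budget and Legal must all be in different slots (Kickoff/Budget can't share; Kickoff/Legal can't share; Budget/Legal can't share), but only 2 slots are available: 3 meetings can't fit in 2 distinct slots.
So 2 slots is not enough.
3 works (last occupied slot: 11am): for example Budget in 10am; Planning in 9am; Kickoff in 9am; VendorCall in 9am; Legal in 11am.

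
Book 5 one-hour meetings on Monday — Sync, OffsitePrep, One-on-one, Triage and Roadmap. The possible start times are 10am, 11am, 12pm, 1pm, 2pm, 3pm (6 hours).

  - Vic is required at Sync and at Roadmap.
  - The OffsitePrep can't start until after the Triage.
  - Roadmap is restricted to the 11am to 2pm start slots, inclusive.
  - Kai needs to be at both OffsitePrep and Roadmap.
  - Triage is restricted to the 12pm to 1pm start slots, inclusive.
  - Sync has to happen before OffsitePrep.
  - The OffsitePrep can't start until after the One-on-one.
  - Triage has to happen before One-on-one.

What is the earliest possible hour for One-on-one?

1pm

Precedence pushes One-on-one to at least 1pm; downstream work caps One-on-one at 2pm.
One-on-one at 1pm is achievable: Triage in 12pm, Sync in 10am, Roadmap in 11am, One-on-one in 1pm, OffsitePrep in 2pm.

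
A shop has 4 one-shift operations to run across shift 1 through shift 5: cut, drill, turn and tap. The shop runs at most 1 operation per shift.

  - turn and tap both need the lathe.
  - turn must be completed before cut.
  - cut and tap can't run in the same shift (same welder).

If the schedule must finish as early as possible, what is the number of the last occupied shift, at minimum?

The precedence chain requires at least 2 distinct shifts.
With at most 1 per shift and 4 operations, at least 4 shifts are needed.
4 works (last occupied shift: shift 4): for example turn -> shift 1, drill -> shift 3, cut -> shift 2, tap -> shift 4.

shift 4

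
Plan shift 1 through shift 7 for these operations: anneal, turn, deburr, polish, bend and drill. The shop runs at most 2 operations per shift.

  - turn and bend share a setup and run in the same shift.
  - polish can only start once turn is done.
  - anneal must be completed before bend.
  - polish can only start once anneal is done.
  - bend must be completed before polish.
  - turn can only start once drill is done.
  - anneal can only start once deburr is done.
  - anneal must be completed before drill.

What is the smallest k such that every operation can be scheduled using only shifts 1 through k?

5

The precedence chain requires at least 5 distinct shifts.
With at most 2 per shift and 6 operations, at least 3 shifts are needed.
5 works (last occupied shift: shift 5): for example drill=shift 3, anneal=shift 2, deburr=shift 1, turn=shift 4, bend=shift 4, polish=shift 5.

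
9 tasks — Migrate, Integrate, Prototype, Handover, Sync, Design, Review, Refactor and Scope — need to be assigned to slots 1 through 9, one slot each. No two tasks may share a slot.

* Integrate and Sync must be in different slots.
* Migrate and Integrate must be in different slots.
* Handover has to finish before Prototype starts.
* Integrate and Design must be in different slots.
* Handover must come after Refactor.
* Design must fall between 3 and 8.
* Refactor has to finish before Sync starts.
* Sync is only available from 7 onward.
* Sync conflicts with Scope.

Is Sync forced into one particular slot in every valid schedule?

Sync can be 7 (e.g. Design=3, Integrate=6, Handover=2, Refactor=1, Scope=9, Review=8, Sync=7, Prototype=4, Migrate=5) or 8 (e.g. Migrate=5; Review=7; Prototype=4; Handover=2; Sync=8; Design=3; Scope=9; Integrate=6; Refactor=1).

No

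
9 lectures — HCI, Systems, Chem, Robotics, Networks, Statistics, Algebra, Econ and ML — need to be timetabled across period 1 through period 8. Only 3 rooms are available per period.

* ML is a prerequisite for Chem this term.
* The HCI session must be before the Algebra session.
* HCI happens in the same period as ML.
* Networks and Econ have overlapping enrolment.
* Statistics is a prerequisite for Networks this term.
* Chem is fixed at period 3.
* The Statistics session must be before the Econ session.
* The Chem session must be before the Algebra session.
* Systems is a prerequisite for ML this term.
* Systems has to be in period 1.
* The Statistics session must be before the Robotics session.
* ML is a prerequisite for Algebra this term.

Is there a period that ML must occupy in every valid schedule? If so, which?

period 2

Systems is fixed at period 1 and must come before ML, so ML is at least period 2.
Chem is fixed at period 3 and must come after ML, so ML is at most period 2.
So ML must be period 2.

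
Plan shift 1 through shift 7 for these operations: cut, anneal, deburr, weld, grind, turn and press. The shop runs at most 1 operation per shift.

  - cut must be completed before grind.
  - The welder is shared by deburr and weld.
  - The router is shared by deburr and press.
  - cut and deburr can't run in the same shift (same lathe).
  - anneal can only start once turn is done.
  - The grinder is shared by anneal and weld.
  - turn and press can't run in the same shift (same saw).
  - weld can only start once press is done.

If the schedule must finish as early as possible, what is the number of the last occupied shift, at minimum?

shift 7

The precedence chain requires at least 2 distinct shifts.
With at most 1 per shift and 7 operations, at least 7 shifts are needed.
7 works (last occupied shift: shift 7): for example grind=shift 6; turn=shift 2; anneal=shift 3; press=shift 4; cut=shift 1; deburr=shift 7; weld=shift 5.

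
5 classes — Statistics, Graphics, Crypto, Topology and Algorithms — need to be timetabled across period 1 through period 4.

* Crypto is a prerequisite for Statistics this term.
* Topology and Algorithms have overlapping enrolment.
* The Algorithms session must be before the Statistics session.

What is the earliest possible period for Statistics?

period 2

Precedence pushes Statistics to at least period 2.
Statistics at period 2 is achievable: Graphics in period 1; Algorithms in period 1; Statistics in period 2; Topology in period 2; Crypto in period 1.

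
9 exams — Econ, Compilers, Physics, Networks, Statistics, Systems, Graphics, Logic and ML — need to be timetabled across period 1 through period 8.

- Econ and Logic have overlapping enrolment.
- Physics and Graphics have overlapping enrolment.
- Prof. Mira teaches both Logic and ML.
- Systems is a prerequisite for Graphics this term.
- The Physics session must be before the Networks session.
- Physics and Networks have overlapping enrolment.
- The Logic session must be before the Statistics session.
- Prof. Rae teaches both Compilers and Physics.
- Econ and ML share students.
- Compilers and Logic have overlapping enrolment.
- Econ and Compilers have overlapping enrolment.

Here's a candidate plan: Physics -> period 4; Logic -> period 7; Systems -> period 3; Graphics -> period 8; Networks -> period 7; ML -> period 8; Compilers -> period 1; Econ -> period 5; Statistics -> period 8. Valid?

Yes

The Physics session must be before the Networks session — holds.
The Logic session must be before the Statistics session — holds.
Systems is a prerequisite for Graphics this term — holds.
Econ and ML share students — holds.
Prof. Rae teaches both Compilers and Physics — holds.
Econ and Logic have overlapping enrolment — holds.
Physics and Networks have overlapping enrolment — holds.
Prof. Mira teaches both Logic and ML — holds.
Physics and Graphics have overlapping enrolment — holds.
Econ and Compilers have overlapping enrolment — holds.
Compilers and Logic have overlapping enrolment — holds.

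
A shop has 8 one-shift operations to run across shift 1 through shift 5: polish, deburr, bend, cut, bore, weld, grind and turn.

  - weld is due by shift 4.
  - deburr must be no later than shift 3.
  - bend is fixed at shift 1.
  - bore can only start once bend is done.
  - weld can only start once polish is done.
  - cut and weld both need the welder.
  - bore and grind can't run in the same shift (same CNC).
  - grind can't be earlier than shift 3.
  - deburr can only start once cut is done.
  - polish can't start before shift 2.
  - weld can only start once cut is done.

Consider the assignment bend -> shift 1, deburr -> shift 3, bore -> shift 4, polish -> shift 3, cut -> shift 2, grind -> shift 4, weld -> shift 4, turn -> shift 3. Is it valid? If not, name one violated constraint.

No — it violates: bore and grind can't run in the same shift (same CNC)

grind can't be earlier than shift 3 — holds.
bore can only start once bend is done — holds.
bore and grind can't run in the same shift (same CNC) — violated.
polish can't start before shift 2 — holds.
bend is fixed at shift 1 — holds.
cut and weld both need the welder — holds.
deburr must be no later than shift 3 — holds.
weld can only start once cut is done — holds.
deburr can only start once cut is done — holds.
weld can only start once polish is done — holds.
weld is due by shift 4 — holds.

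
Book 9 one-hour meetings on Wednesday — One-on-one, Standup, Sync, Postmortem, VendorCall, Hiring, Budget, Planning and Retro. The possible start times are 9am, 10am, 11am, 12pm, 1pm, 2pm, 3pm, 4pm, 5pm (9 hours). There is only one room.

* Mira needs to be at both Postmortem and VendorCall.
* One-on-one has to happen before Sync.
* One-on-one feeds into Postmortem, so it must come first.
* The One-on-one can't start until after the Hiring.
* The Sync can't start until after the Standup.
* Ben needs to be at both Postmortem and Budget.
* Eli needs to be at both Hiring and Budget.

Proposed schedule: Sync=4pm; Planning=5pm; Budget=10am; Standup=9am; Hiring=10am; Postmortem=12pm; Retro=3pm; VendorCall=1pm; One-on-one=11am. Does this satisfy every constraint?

Invalid. Eli needs to be at both Hiring and Budget.

Eli needs to be at both Hiring and Budget — violated.
The One-on-one can't start until after the Hiring — holds.
Ben needs to be at both Postmortem and Budget — holds.
Mira needs to be at both Postmortem and VendorCall — holds.
There is only one room — violated.
One-on-one feeds into Postmortem, so it must come first — holds.
The Sync can't start until after the Standup — holds.
One-on-one has to happen before Sync — holds.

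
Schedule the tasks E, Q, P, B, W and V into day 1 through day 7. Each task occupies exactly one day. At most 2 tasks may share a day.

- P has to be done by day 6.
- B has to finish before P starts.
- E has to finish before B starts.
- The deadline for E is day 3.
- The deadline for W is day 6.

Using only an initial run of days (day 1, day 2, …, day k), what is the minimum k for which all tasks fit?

The precedence chain requires at least 3 distinct days.
With at most 2 per day and 6 tasks, at least 3 days are needed.
3 works (last occupied day: day 3): for example W=day 2; V=day 3; Q=day 1; B=day 2; P=day 3; E=day 1.

3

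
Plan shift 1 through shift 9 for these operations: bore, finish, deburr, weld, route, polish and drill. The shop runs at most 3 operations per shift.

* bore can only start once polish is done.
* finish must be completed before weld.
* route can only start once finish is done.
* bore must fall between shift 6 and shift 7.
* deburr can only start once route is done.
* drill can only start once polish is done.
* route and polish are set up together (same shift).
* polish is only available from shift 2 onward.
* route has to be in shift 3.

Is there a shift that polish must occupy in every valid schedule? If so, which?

shift 3

Polish is available from shift 2; polish must be in the same shift as route, which can't be before shift 3, so polish is at least shift 3; polish must be in the same shift as route, which can't be after shift 3, so polish is at most shift 3.
So polish is pinned to shift 3.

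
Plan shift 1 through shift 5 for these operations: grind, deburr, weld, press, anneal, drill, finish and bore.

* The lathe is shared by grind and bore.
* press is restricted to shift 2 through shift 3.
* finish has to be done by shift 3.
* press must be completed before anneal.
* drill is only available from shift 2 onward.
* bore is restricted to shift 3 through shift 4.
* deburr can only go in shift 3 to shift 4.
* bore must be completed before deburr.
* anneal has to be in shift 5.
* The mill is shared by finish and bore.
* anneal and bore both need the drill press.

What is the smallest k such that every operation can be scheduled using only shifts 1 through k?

The precedence chain requires at least 2 distinct shifts.
anneal can't be placed before shift 5, so the schedule must run through at least shift 5.
5 works (last occupied shift: shift 5): for example press in shift 2; deburr in shift 4; drill in shift 2; finish in shift 1; weld in shift 1; bore in shift 3; grind in shift 1; anneal in shift 5.

5 shifts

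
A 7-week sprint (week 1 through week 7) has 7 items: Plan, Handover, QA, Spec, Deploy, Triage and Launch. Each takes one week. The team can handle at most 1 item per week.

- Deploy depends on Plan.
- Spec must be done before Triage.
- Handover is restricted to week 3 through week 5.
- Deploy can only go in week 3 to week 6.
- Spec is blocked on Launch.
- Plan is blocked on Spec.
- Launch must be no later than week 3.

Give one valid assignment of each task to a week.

Plan -> week 4; Deploy -> week 5; Triage -> week 6; Spec -> week 2; Handover -> week 3; Launch -> week 1; QA -> week 7

Checking: Plan(week 4) before Deploy(week 5); Launch(week 1) before Spec(week 2); Spec(week 2) before Plan(week 4); Spec(week 2) before Triage(week 6); Launch=week 1 in [week 1,week 3]; Handover=week 3 in [week 3,week 5]; Deploy=week 5 in [week 3,week 6]; max 1 per week (cap 1).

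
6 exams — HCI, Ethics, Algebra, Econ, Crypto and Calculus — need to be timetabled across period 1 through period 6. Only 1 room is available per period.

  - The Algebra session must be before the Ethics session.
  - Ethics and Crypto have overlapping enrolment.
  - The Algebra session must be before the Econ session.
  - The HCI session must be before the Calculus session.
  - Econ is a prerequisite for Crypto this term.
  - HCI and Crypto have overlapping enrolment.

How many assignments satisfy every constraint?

45

Splitting on HCI: it can be period 1 (15), period 2 (12), period 3 (9), period 4 (6), period 5 (3). Listing each branch's schedules as (Ethics, Algebra, Econ, Crypto, Calculus) by period number:
HCI=period 1: (3,2,4,5,6) (3,2,4,6,5) (3,2,5,6,4) (4,2,3,5,6) (4,2,3,6,5) (4,2,5,6,3) (4,3,5,6,2) (5,2,3,4,6) (5,2,3,6,4) (5,2,4,6,3) (5,3,4,6,2) (6,2,3,4,5) (6,2,3,5,4) (6,2,4,5,3) (6,3,4,5,2) — 15.
HCI=period 2: (3,1,4,5,6) (3,1,4,6,5) (3,1,5,6,4) (4,1,3,5,6) (4,1,3,6,5) (4,1,5,6,3) (5,1,3,4,6) (5,1,3,6,4) (5,1,4,6,3) (6,1,3,4,5) (6,1,3,5,4) (6,1,4,5,3) — 12.
HCI=period 3: (2,1,4,5,6) (2,1,4,6,5) (2,1,5,6,4) (4,1,2,5,6) (4,1,2,6,5) (5,1,2,4,6) (5,1,2,6,4) (6,1,2,4,5) (6,1,2,5,4) — 9.
HCI=period 4: (2,1,3,5,6) (2,1,3,6,5) (3,1,2,5,6) (3,1,2,6,5) (5,1,2,3,6) (6,1,2,3,5) — 6.
HCI=period 5: (2,1,3,4,6) (3,1,2,4,6) (4,1,2,3,6) — 3.
Summing: 15 + 12 + 9 + 6 + 3 = 45.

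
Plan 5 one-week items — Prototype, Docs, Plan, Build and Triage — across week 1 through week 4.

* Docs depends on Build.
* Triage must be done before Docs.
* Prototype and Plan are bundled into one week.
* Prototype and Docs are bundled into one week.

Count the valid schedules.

14

Splitting on Prototype: it can be week 2 (1), week 3 (4), week 4 (9). Listing each branch's schedules as (Docs, Plan, Build, Triage) by week number:
Prototype=week 2: (2,2,1,1) — 1.
Prototype=week 3: (3,3,1,1) (3,3,1,2) (3,3,2,1) (3,3,2,2) — 4.
Prototype=week 4: (4,4,1,1) (4,4,1,2) (4,4,1,3) (4,4,2,1) (4,4,2,2) (4,4,2,3) (4,4,3,1) (4,4,3,2) (4,4,3,3) — 9.
Summing: 1 + 4 + 9 = 14.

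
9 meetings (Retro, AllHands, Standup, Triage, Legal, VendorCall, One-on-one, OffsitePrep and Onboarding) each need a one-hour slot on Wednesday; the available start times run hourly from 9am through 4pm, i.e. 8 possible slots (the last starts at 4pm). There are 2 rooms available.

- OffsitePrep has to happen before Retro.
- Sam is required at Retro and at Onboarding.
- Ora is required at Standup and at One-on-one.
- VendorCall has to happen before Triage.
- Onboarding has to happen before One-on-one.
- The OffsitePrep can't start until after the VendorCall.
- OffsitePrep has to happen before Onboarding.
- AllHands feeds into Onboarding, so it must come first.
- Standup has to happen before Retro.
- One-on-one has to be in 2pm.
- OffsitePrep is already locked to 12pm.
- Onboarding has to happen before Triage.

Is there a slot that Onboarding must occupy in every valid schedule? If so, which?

1pm

OffsitePrep is fixed at 12pm and must come before Onboarding, so Onboarding is at least 1pm.
One-on-one is fixed at 2pm and must come after Onboarding, so Onboarding is at most 1pm.
So Onboarding must be 1pm.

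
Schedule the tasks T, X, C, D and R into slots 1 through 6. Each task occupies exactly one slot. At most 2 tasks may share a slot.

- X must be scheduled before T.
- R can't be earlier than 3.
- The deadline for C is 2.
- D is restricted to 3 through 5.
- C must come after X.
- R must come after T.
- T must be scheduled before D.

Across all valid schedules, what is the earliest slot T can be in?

Precedence pushes T to at least 2; downstream work caps T at 4.
T at 2 is achievable: X=1, C=2, D=3, R=3, T=2.

2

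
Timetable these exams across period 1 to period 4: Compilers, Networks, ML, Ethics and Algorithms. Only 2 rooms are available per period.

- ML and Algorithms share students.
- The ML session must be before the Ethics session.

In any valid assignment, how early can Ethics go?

period 2

Precedence pushes Ethics to at least period 2.
Ethics at period 2 is achievable: Ethics -> period 2; Algorithms -> period 3; Compilers -> period 1; Networks -> period 2; ML -> period 1.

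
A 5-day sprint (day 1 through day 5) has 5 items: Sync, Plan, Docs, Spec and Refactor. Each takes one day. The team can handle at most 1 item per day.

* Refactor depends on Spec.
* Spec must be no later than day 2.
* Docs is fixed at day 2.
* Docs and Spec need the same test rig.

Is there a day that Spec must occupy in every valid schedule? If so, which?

Spec's window is day 1–day 2.
Docs is fixed at day 2, and Spec can't share a day with Docs.
So Spec must be day 1.

day 1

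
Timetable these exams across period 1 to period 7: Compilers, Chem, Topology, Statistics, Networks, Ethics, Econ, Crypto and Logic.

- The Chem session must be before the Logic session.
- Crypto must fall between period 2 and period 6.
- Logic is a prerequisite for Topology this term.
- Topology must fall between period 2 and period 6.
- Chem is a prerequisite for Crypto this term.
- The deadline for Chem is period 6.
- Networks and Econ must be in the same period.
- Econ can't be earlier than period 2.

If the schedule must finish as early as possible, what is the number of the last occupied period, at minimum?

The precedence chain requires at least 3 distinct periods.
3 works (last occupied period: period 3): for example Networks -> period 2, Topology -> period 3, Crypto -> period 2, Econ -> period 2, Logic -> period 2, Ethics -> period 1, Statistics -> period 1, Compilers -> period 1, Chem -> period 1.

3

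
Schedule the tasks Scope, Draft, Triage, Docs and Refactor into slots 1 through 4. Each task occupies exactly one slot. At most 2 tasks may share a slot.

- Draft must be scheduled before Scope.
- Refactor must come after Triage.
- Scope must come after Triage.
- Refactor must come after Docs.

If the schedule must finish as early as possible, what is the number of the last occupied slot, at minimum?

The precedence chain requires at least 2 distinct slots.
With at most 2 per slot and 5 tasks, at least 3 slots are needed.
3 works (last occupied slot: 3): for example Draft=1, Scope=2, Refactor=3, Docs=2, Triage=1.

3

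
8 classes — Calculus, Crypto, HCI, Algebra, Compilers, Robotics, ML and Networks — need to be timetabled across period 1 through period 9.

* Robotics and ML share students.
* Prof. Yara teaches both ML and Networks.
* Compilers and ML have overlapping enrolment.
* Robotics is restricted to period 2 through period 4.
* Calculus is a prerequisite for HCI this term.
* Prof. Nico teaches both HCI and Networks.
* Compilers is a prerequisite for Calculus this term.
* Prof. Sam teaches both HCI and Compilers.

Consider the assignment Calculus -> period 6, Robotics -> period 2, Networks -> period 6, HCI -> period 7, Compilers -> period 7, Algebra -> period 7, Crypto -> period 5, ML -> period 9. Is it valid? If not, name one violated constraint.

No — it violates: Prof. Sam teaches both HCI and Compilers

Robotics is restricted to period 2 through period 4 — holds.
Prof. Nico teaches both HCI and Networks — holds.
Robotics and ML share students — holds.
Calculus is a prerequisite for HCI this term — holds.
Prof. Sam teaches both HCI and Compilers — violated.
Compilers is a prerequisite for Calculus this term — violated.
Prof. Yara teaches both ML and Networks — holds.
Compilers and ML have overlapping enrolment — holds.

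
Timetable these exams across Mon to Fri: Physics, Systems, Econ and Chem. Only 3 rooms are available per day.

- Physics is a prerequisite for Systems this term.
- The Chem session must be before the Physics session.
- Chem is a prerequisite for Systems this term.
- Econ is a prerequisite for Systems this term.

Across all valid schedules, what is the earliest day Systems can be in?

Wed

Precedence pushes Systems to at least Wed.
Systems at Wed is achievable: Econ -> Mon, Chem -> Mon, Systems -> Wed, Physics -> Tue.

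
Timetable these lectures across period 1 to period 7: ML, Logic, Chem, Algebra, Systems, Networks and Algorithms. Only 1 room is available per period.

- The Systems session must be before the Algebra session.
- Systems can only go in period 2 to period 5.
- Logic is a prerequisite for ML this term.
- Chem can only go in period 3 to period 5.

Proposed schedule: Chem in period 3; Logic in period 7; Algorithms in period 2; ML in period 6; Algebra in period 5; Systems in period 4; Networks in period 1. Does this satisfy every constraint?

Chem can only go in period 3 to period 5 — holds.
The Systems session must be before the Algebra session — holds.
Logic is a prerequisite for ML this term — violated.
Systems can only go in period 2 to period 5 — holds.
Only 1 room is available per period — holds.

No — it violates: Logic is a prerequisite for ML this term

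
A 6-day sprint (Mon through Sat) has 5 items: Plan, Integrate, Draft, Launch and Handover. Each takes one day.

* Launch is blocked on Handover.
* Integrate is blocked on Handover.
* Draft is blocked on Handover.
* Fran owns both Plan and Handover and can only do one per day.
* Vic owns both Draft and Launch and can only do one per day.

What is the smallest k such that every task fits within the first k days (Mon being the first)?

The precedence chain requires at least 2 distinct days.
Could 2 days be enough, i.e. nothing placed later than Tue? No: Draft must come after Handover (at Mon or later) → {Tue}; Handover must come before Draft (at Tue or earlier) → {Mon}; Launch must come after Handover (at Mon or later) → {Tue}; Launch can't share with Draft (Tue) → nothing is left.
So 2 days is not enough.
3 works (last occupied day: Wed): for example Plan in Tue, Handover in Mon, Launch in Wed, Draft in Tue, Integrate in Tue.

3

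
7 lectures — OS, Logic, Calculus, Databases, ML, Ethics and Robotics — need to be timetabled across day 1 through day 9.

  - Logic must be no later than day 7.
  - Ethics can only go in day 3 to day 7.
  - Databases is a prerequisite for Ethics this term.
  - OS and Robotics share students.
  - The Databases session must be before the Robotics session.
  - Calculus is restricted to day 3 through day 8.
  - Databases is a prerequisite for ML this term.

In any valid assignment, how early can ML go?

Precedence pushes ML to at least day 2.
ML at day 2 is achievable: OS -> day 1; ML -> day 2; Ethics -> day 3; Robotics -> day 2; Calculus -> day 3; Databases -> day 1; Logic -> day 1.

day 2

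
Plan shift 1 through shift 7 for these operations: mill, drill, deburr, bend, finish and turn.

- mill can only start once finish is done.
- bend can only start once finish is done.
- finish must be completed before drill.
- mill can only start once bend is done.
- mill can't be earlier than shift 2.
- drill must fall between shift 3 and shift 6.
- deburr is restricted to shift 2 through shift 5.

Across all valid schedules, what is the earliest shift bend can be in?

Precedence pushes bend to at least shift 2; downstream work caps bend at shift 6.
bend at shift 2 is achievable: mill=shift 3, turn=shift 1, bend=shift 2, deburr=shift 2, finish=shift 1, drill=shift 3.

shift 2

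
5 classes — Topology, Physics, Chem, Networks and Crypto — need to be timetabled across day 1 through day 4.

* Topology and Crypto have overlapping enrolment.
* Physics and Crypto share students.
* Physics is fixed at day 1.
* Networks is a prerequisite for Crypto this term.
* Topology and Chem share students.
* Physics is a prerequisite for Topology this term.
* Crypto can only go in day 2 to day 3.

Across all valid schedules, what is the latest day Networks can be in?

day 2

Downstream work caps Networks at day 2.
Networks at day 2 is achievable: Crypto in day 3; Networks in day 2; Physics in day 1; Chem in day 1; Topology in day 2.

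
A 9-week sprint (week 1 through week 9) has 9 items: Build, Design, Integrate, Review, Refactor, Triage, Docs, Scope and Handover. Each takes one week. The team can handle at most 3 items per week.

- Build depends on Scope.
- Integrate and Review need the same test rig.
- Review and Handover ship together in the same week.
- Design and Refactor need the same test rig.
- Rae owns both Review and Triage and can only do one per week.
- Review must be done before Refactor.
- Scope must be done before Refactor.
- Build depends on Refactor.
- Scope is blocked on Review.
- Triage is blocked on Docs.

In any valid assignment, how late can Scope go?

Precedence pushes Scope to at least week 2; downstream work caps Scope at week 7.
Scope at week 7 is achievable: Triage -> week 2, Handover -> week 1, Design -> week 2, Docs -> week 1, Scope -> week 7, Integrate -> week 2, Refactor -> week 8, Review -> week 1, Build -> week 9.

week 7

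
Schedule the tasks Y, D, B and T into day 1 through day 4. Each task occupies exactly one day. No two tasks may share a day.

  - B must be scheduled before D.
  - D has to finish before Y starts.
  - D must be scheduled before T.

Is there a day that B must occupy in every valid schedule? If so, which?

day 1

Downstream work caps B at day 2.
So B is pinned to day 1.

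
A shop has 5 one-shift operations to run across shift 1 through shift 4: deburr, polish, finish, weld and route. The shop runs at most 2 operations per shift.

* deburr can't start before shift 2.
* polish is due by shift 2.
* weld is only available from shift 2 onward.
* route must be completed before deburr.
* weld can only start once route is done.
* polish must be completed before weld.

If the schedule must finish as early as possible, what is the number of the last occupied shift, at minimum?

The precedence chain requires at least 2 distinct shifts.
With at most 2 per shift and 5 operations, at least 3 shifts are needed.
3 works (last occupied shift: shift 3): for example polish=shift 1; deburr=shift 2; weld=shift 2; route=shift 1; finish=shift 3.

shift 3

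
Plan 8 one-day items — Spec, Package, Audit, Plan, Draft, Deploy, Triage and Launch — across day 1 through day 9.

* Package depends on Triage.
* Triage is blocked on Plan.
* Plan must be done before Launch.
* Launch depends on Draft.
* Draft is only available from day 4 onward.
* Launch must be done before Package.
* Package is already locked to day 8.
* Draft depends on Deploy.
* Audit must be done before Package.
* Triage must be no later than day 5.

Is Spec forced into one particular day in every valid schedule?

No

Spec can be day 1 (e.g. Launch -> day 5, Deploy -> day 1, Plan -> day 1, Triage -> day 2, Draft -> day 4, Spec -> day 1, Audit -> day 1, Package -> day 8) or day 2 (e.g. Triage in day 2, Audit in day 1, Launch in day 5, Plan in day 1, Deploy in day 1, Draft in day 4, Spec in day 2, Package in day 8).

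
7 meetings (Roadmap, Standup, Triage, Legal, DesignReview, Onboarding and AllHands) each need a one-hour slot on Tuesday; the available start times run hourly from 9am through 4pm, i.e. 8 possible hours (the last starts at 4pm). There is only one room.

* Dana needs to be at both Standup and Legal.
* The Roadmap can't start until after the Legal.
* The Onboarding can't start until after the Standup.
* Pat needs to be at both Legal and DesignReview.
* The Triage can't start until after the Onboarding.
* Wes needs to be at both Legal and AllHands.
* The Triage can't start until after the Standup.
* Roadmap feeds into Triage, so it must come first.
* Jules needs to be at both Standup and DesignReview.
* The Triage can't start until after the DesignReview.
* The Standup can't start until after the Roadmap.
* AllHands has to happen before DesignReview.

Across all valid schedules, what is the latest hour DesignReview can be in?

Precedence pushes DesignReview to at least 10am; downstream work caps DesignReview at 3pm.
DesignReview at 3pm is achievable: Roadmap -> 10am; Triage -> 4pm; Legal -> 9am; AllHands -> 1pm; DesignReview -> 3pm; Onboarding -> 12pm; Standup -> 11am.

3pm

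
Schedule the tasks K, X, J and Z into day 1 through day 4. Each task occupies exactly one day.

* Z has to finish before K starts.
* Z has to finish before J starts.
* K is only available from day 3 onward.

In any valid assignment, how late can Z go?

day 3

Downstream work caps Z at day 3.
Z at day 3 is achievable: J -> day 4, X -> day 1, K -> day 4, Z -> day 3.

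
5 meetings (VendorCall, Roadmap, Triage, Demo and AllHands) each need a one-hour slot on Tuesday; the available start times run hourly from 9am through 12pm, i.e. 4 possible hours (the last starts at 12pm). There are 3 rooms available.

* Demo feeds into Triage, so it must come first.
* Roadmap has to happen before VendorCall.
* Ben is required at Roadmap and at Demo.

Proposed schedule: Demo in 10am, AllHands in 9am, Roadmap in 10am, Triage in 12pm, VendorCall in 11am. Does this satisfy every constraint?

No. Ben is required at Roadmap and at Demo is not satisfied.

Roadmap has to happen before VendorCall — holds.
Demo feeds into Triage, so it must come first — holds.
Ben is required at Roadmap and at Demo — violated.
There are 3 rooms available — holds.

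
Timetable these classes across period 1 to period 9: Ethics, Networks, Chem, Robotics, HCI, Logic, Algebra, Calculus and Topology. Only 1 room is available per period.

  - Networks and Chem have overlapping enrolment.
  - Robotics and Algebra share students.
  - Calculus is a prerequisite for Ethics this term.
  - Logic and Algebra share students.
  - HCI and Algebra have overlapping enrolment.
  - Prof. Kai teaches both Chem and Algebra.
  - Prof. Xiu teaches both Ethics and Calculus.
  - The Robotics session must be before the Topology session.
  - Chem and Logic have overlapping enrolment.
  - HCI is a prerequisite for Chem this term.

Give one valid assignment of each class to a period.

Robotics -> period 5; Chem -> period 4; Topology -> period 6; Calculus -> period 1; Logic -> period 8; HCI -> period 3; Ethics -> period 2; Algebra -> period 9; Networks -> period 7

Checking: HCI(period 3) before Chem(period 4); Robotics(period 5) before Topology(period 6); Calculus(period 1) before Ethics(period 2); Chem(period 4) != Algebra(period 9); Ethics(period 2) != Calculus(period 1); Robotics(period 5) != Algebra(period 9); Logic(period 8) != Algebra(period 9); HCI(period 3) != Algebra(period 9); Networks(period 7) != Chem(period 4); Chem(period 4) != Logic(period 8); max 1 per period (cap 1).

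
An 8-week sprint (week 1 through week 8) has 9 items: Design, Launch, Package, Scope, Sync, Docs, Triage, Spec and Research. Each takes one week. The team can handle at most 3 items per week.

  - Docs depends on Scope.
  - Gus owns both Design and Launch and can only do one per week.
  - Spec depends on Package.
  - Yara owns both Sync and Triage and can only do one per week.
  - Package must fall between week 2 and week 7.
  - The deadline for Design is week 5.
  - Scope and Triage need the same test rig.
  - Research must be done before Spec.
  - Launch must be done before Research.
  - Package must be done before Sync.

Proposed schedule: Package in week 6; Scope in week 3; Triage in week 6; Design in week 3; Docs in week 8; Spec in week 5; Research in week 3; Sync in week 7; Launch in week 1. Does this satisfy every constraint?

Spec depends on Package — violated.
Docs depends on Scope — holds.
Launch must be done before Research — holds.
Gus owns both Design and Launch and can only do one per week — holds.
Package must be done before Sync — holds.
The team can handle at most 3 items per week — holds.
Yara owns both Sync and Triage and can only do one per week — holds.
The deadline for Design is week 5 — holds.
Research must be done before Spec — holds.
Package must fall between week 2 and week 7 — holds.
Scope and Triage need the same test rig — holds.

No — it violates: Spec depends on Package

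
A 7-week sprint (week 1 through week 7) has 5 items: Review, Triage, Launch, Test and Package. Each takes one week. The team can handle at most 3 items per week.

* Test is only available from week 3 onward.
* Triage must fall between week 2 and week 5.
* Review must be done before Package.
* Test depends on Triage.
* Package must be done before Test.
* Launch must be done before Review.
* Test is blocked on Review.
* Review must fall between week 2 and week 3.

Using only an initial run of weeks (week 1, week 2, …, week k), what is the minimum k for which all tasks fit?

The precedence chain requires at least 4 distinct weeks.
With at most 3 per week and 5 tasks, at least 2 weeks are needed.
4 works (last occupied week: week 4): for example Test=week 4; Review=week 2; Launch=week 1; Package=week 3; Triage=week 2.

4 weeks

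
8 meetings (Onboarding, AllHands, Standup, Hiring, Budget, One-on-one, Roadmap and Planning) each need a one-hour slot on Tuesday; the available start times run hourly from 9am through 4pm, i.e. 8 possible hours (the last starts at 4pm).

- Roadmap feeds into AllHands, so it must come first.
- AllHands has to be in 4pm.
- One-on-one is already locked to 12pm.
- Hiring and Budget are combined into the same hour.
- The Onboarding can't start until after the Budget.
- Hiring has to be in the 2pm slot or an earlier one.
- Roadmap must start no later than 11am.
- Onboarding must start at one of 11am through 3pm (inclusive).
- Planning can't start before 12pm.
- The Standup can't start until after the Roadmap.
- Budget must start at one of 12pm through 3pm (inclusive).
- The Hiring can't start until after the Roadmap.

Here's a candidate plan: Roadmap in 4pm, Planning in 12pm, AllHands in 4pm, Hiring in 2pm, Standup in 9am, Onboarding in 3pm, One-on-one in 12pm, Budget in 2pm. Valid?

Hiring and Budget are combined into the same hour — holds.
The Hiring can't start until after the Roadmap — violated.
Planning can't start before 12pm — holds.
One-on-one is already locked to 12pm — holds.
Roadmap must start no later than 11am — violated.
Hiring has to be in the 2pm slot or an earlier one — holds.
Budget must start at one of 12pm through 3pm (inclusive) — holds.
Onboarding must start at one of 11am through 3pm (inclusive) — holds.
AllHands has to be in 4pm — holds.
Roadmap feeds into AllHands, so it must come first — violated.
The Standup can't start until after the Roadmap — violated.
The Onboarding can't start until after the Budget — holds.

No. The Standup can't start until after the Roadmap is not satisfied.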